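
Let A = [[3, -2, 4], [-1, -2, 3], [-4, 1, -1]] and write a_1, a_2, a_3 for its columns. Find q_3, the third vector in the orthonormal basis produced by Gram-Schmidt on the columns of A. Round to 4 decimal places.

q_3 = (0.6903, -0.3835, 0.6136)

a_1 = (3, -1, -4); ‖a_1‖ = 5.0990, so q_1 = (0.5883, -0.1961, -0.7845).
q_1·a_2 = 0.5883·(-2) + (-0.1961)·(-2) + (-0.7845)·1 = -1.5689.
u_2 = a_2 + 1.5689·q_1 = (-1.0769, -2.3077, -0.2308).
‖u_2‖ = 2.5570, so q_2 = (-0.4212, -0.9025, -0.0902).
q_1·a_3 = 0.5883·4 + (-0.1961)·3 + (-0.7845)·(-1) = 2.5495; q_2·a_3 = (-0.4212)·4 + (-0.9025)·3 + (-0.0902)·(-1) = -4.3018.
u_3 = a_3 − 2.5495·q_1 + 4.3018·q_2 = (0.6882, -0.3824, 0.6118).
‖u_3‖ = 0.9971, so q_3 = (0.6903, -0.3835, 0.6136).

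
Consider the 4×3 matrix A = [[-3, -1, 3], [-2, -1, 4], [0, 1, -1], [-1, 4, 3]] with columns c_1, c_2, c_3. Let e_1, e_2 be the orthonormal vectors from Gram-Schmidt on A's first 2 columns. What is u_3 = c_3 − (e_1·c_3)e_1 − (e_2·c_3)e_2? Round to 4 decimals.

u_3 = (-1.0604, 1.3887, -1.2868, 0.4038)

c_1 = (-3, -2, 0, -1); ‖c_1‖ = 3.7417, so e_1 = (-0.8018, -0.5345, 0.0000, -0.2673).
e_1·c_2 = (-0.8018)·(-1) + (-0.5345)·(-1) + 0.0000·1 + (-0.2673)·4 = 0.2673.
u_2 = c_2 − 0.2673·e_1 = (-0.7857, -0.8571, 1.0000, 4.0714).
‖u_2‖ = 4.3507, so e_2 = (-0.1806, -0.1970, 0.2298, 0.9358).
e_1·c_3 = (-0.8018)·3 + (-0.5345)·4 + 0.0000·(-1) + (-0.2673)·3 = -5.3452; e_2·c_3 = (-0.1806)·3 + (-0.1970)·4 + 0.2298·(-1) + 0.9358·3 = 1.2477.
u_3 = c_3 + 5.3452·e_1 − 1.2477·e_2 = (-1.0604, 1.3887, -1.2868, 0.4038).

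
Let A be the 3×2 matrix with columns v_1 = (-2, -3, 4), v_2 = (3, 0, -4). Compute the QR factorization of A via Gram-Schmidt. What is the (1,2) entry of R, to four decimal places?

r_{12} = -4.0853

v_1 = (-2, -3, 4); ‖v_1‖ = 5.3852, so e_1 = (-0.3714, -0.5571, 0.7428).
r_{12} = e_1·v_2 = -4.0853.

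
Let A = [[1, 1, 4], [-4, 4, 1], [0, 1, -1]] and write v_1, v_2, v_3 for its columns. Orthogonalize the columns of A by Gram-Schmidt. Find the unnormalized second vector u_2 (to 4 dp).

e_1 = v_1/‖v_1‖ = (1, -4, 0)/4.1231 = (0.2425, -0.9701, 0.0000).
r_{12} = e_1·v_2 = -3.6380.
u_2 = v_2 + 3.6380·e_1 = (1.8824, 0.4706, 1.0000).

u_2 = (1.8824, 0.4706, 1.0000)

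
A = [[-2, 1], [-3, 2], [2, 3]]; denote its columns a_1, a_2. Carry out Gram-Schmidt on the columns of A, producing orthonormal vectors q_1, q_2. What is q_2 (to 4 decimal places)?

q_2 = (0.2061, 0.4439, 0.8720)

q_1 = a_1/‖a_1‖ = (-2, -3, 2)/4.1231 = (-0.4851, -0.7276, 0.4851).
r_{12} = q_1·a_2 = -0.4851.
u_2 = a_2 + 0.4851·q_1 = (0.7647, 1.6471, 3.2353).
‖u_2‖ = 3.7101, so q_2 = (0.2061, 0.4439, 0.8720).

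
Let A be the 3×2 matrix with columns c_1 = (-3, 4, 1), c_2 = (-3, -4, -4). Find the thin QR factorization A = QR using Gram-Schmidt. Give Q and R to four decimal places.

Q = [[-0.5883, -0.7081], [0.7845, -0.3828], [0.1961, -0.5933]], R = [[5.0990, -2.1573], [0.0000, 6.0288]]

c_1 = (-3, 4, 1); ‖c_1‖ = 5.0990, so q_1 = (-0.5883, 0.7845, 0.1961).
q_1·c_2 = (-0.5883)·(-3) + 0.7845·(-4) + 0.1961·(-4) = -2.1573.
u_2 = c_2 + 2.1573·q_1 = (-4.2692, -2.3077, -3.5769).
‖u_2‖ = 6.0288, so q_2 = (-0.7081, -0.3828, -0.5933).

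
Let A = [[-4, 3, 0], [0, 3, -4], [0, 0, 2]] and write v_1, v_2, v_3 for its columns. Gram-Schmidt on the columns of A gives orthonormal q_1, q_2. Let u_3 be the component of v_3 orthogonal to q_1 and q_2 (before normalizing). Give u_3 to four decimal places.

u_3 = (0.0000, 0.0000, 2.0000)

v_1 = (-4, 0, 0); ‖v_1‖ = 4.0000, so q_1 = (-1.0000, 0.0000, 0.0000).
q_1·v_2 = (-1.0000)·3 + 0.0000·3 + 0.0000·0 = -3.0000.
u_2 = v_2 + 3.0000·q_1 = (0.0000, 3.0000, 0.0000).
‖u_2‖ = 3.0000, so q_2 = (0.0000, 1.0000, 0.0000).
q_1·v_3 = (-1.0000)·0 + 0.0000·(-4) + 0.0000·2 = 0.0000; q_2·v_3 = 0.0000·0 + 1.0000·(-4) + 0.0000·2 = -4.0000.
u_3 = v_3 + 0.0000·q_1 + 4.0000·q_2 = (0.0000, 0.0000, 2.0000).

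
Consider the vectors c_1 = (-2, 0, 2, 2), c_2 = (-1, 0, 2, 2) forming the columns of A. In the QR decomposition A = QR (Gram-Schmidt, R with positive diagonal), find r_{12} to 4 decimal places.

c_1 = (-2, 0, 2, 2); ‖c_1‖ = 3.4641, so e_1 = (-0.5774, 0.0000, 0.5774, 0.5774).
r_{12} = e_1·c_2 = 2.8868.

r_{12} = 2.8868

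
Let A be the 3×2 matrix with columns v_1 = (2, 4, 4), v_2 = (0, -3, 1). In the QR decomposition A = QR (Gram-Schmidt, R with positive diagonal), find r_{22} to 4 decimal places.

v_1 = (2, 4, 4); ‖v_1‖ = 6.0000, so q_1 = (0.3333, 0.6667, 0.6667).
q_1·v_2 = 0.3333·0 + 0.6667·(-3) + 0.6667·1 = -1.3333.
u_2 = v_2 + 1.3333·q_1 = (0.4444, -2.1111, 1.8889).
r_{22} = ‖u_2‖ = 2.8674.

r_{22} = 2.8674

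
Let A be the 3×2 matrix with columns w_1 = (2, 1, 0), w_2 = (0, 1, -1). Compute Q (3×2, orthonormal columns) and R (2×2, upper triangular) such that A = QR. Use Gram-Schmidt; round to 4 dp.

Q = [[0.8944, -0.2981], [0.4472, 0.5963], [0.0000, -0.7454]], R = [[2.2361, 0.4472], [0.0000, 1.3416]]

w_1 = (2, 1, 0); ‖w_1‖ = 2.2361, so e_1 = (0.8944, 0.4472, 0.0000).
e_1·w_2 = 0.8944·0 + 0.4472·1 + 0.0000·(-1) = 0.4472.
u_2 = w_2 − 0.4472·e_1 = (-0.4000, 0.8000, -1.0000).
‖u_2‖ = 1.3416, so e_2 = (-0.2981, 0.5963, -0.7454).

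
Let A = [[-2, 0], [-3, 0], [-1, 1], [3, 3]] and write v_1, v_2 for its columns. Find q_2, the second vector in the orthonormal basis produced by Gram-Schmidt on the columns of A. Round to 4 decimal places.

q_2 = (0.2589, 0.3884, 0.5017, 0.7283)

v_1 = (-2, -3, -1, 3); ‖v_1‖ = 4.7958, so q_1 = (-0.4170, -0.6255, -0.2085, 0.6255).
q_1·v_2 = (-0.4170)·0 + (-0.6255)·0 + (-0.2085)·1 + 0.6255·3 = 1.6681.
u_2 = v_2 − 1.6681·q_1 = (0.6957, 1.0435, 1.3478, 1.9565).
‖u_2‖ = 2.6865, so q_2 = (0.2589, 0.3884, 0.5017, 0.7283).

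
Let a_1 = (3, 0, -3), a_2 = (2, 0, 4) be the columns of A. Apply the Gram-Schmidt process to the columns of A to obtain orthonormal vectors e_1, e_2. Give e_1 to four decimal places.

a_1 = (3, 0, -3); ‖a_1‖ = 4.2426, so e_1 = (0.7071, 0.0000, -0.7071).

e_1 = (0.7071, 0.0000, -0.7071)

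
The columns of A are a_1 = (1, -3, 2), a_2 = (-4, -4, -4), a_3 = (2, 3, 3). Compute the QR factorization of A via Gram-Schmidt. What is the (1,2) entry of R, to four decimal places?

a_1 = (1, -3, 2); ‖a_1‖ = 3.7417, so e_1 = (0.2673, -0.8018, 0.5345).
r_{12} = e_1·a_2 = 0.0000.

r_{12} = 0.0000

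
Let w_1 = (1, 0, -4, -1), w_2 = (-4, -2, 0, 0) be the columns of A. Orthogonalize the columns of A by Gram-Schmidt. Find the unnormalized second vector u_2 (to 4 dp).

e_1 = w_1/‖w_1‖ = (1, 0, -4, -1)/4.2426 = (0.2357, 0.0000, -0.9428, -0.2357).
r_{12} = e_1·w_2 = -0.9428.
u_2 = w_2 + 0.9428·e_1 = (-3.7778, -2.0000, -0.8889, -0.2222).

u_2 = (-3.7778, -2.0000, -0.8889, -0.2222)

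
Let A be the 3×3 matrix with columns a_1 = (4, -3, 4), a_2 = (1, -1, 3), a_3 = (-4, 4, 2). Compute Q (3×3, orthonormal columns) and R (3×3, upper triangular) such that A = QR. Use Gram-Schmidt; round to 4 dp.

Q = [[0.6247, -0.5762, 0.5270], [-0.4685, 0.2634, 0.8433], [0.6247, 0.7737, 0.1054]], R = [[6.4031, 2.9673, -3.1235], [0.0000, 1.4816, 4.9057], [0.0000, 0.0000, 1.4757]]

q_1 = a_1/‖a_1‖ = (4, -3, 4)/6.4031 = (0.6247, -0.4685, 0.6247).
r_{12} = q_1·a_2 = 2.9673.
u_2 = a_2 − 2.9673·q_1 = (-0.8537, 0.3902, 1.1463).
‖u_2‖ = 1.4816, so q_2 = (-0.5762, 0.2634, 0.7737).
r_{13} = q_1·a_3 = -3.1235; r_{23} = q_2·a_3 = 4.9057.
u_3 = a_3 + 3.1235·q_1 − 4.9057·q_2 = (0.7778, 1.2444, 0.1556).
‖u_3‖ = 1.4757, so q_3 = (0.5270, 0.8433, 0.1054).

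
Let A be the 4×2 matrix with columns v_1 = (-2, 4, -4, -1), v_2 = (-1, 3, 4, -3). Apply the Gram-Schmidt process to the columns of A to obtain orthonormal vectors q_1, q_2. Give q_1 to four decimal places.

q_1 = v_1/‖v_1‖ = (-2, 4, -4, -1)/6.0828 = (-0.3288, 0.6576, -0.6576, -0.1644).

q_1 = (-0.3288, 0.6576, -0.6576, -0.1644)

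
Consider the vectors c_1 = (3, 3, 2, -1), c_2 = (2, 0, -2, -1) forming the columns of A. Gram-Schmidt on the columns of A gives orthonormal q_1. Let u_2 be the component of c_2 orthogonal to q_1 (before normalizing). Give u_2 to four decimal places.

c_1 = (3, 3, 2, -1); ‖c_1‖ = 4.7958, so q_1 = (0.6255, 0.6255, 0.4170, -0.2085).
q_1·c_2 = 0.6255·2 + 0.6255·0 + 0.4170·(-2) + (-0.2085)·(-1) = 0.6255.
u_2 = c_2 − 0.6255·q_1 = (1.6087, -0.3913, -2.2609, -0.8696).

u_2 = (1.6087, -0.3913, -2.2609, -0.8696)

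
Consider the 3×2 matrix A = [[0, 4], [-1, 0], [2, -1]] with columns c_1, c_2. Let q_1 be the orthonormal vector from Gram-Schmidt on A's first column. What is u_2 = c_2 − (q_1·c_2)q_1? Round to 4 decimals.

c_1 = (0, -1, 2); ‖c_1‖ = 2.2361, so q_1 = (0.0000, -0.4472, 0.8944).
q_1·c_2 = 0.0000·4 + (-0.4472)·0 + 0.8944·(-1) = -0.8944.
u_2 = c_2 + 0.8944·q_1 = (4.0000, -0.4000, -0.2000).

u_2 = (4.0000, -0.4000, -0.2000)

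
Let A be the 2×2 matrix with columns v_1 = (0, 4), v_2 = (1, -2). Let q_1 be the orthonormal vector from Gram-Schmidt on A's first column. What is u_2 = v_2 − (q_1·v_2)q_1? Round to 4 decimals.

u_2 = (1.0000, 0.0000)

v_1 = (0, 4); ‖v_1‖ = 4.0000, so q_1 = (0.0000, 1.0000).
q_1·v_2 = 0.0000·1 + 1.0000·(-2) = -2.0000.
u_2 = v_2 + 2.0000·q_1 = (1.0000, 0.0000).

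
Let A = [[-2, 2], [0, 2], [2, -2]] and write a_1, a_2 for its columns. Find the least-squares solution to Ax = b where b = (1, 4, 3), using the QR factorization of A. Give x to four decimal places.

a_1 = (-2, 0, 2); ‖a_1‖ = 2.8284, so e_1 = (-0.7071, 0.0000, 0.7071).
e_1·a_2 = (-0.7071)·2 + 0.0000·2 + 0.7071·(-2) = -2.8284.
u_2 = a_2 + 2.8284·e_1 = (0.0000, 2.0000, 0.0000).
‖u_2‖ = 2.0000, so e_2 = (0.0000, 1.0000, 0.0000).
Qᵀb = (1.4142, 4.0000).
Back-substitute: x_2 = 4.0000/2.0000 = 2.0000.
x_1 = (1.4142 + 2.8284·2.0000)/2.8284 = 2.5000.

x = (2.5000, 2.0000)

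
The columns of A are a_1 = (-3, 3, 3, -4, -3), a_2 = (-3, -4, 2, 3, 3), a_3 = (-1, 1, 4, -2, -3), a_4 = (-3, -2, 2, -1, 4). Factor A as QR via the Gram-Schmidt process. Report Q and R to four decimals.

e_1 = a_1/‖a_1‖ = (-3, 3, 3, -4, -3)/7.2111 = (-0.4160, 0.4160, 0.4160, -0.5547, -0.4160).
r_{12} = e_1·a_2 = -2.4962.
u_2 = a_2 + 2.4962·e_1 = (-4.0385, -2.9615, 3.0385, 1.6154, 1.9615).
‖u_2‖ = 6.3851, so e_2 = (-0.6325, -0.4638, 0.4759, 0.2530, 0.3072).
r_{13} = e_1·a_3 = 4.8536; r_{23} = e_2·a_3 = 0.6445.
u_3 = a_3 − 4.8536·e_1 − 0.6445·e_2 = (1.4269, -0.7203, 1.6741, 0.5292, -1.1788).
‖u_3‖ = 2.6508, so e_3 = (0.5383, -0.2717, 0.6315, 0.1997, -0.4447).
r_{14} = e_1·a_4 = 0.1387; r_{24} = e_2·a_4 = 4.7527; r_{34} = e_3·a_4 = -1.7867.
u_4 = a_4 − 0.1387·e_1 − 4.7527·e_2 + 1.7867·e_3 = (1.0254, -0.3388, 0.8090, -1.7687, 1.8031).
‖u_4‖ = 2.8637, so e_4 = (0.3581, -0.1183, 0.2825, -0.6177, 0.6297).

Q = [[-0.4160, -0.6325, 0.5383, 0.3581], [0.4160, -0.4638, -0.2717, -0.1183], [0.4160, 0.4759, 0.6315, 0.2825], [-0.5547, 0.2530, 0.1997, -0.6177], [-0.4160, 0.3072, -0.4447, 0.6297]], R = [[7.2111, -2.4962, 4.8536, 0.1387], [0.0000, 6.3851, 0.6445, 4.7527], [0.0000, 0.0000, 2.6508, -1.7867], [0.0000, 0.0000, 0.0000, 2.8637]]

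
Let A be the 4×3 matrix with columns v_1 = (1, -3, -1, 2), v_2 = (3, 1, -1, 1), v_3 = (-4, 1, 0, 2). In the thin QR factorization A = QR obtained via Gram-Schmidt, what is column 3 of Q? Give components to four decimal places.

e_1 = v_1/‖v_1‖ = (1, -3, -1, 2)/3.8730 = (0.2582, -0.7746, -0.2582, 0.5164).
r_{12} = e_1·v_2 = 0.7746.
u_2 = v_2 − 0.7746·e_1 = (2.8000, 1.6000, -0.8000, 0.6000).
‖u_2‖ = 3.3764, so e_2 = (0.8293, 0.4739, -0.2369, 0.1777).
r_{13} = e_1·v_3 = -0.7746; r_{23} = e_2·v_3 = -2.4879.
u_3 = v_3 + 0.7746·e_1 + 2.4879·e_2 = (-1.7368, 1.5789, -0.7895, 2.8421).
‖u_3‖ = 3.7697, so e_3 = (-0.4607, 0.4189, -0.2094, 0.7539).

e_3 = (-0.4607, 0.4189, -0.2094, 0.7539)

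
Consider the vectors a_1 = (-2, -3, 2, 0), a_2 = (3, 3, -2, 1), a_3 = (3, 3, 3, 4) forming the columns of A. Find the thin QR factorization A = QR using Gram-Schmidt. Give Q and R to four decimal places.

Q = [[-0.4851, 0.5756, -0.1483], [-0.7276, -0.2657, 0.6089], [0.4851, 0.1771, 0.7650], [0.0000, 0.7528, 0.1483]], R = [[4.1231, -4.6082, -2.1828], [0.0000, 1.3284, 4.4724], [0.0000, 0.0000, 4.2701]]

a_1 = (-2, -3, 2, 0); ‖a_1‖ = 4.1231, so q_1 = (-0.4851, -0.7276, 0.4851, 0.0000).
q_1·a_2 = (-0.4851)·3 + (-0.7276)·3 + 0.4851·(-2) + 0.0000·1 = -4.6082.
u_2 = a_2 + 4.6082·q_1 = (0.7647, -0.3529, 0.2353, 1.0000).
‖u_2‖ = 1.3284, so q_2 = (0.5756, -0.2657, 0.1771, 0.7528).
q_1·a_3 = (-0.4851)·3 + (-0.7276)·3 + 0.4851·3 + 0.0000·4 = -2.1828; q_2·a_3 = 0.5756·3 + (-0.2657)·3 + 0.1771·3 + 0.7528·4 = 4.4724.
u_3 = a_3 + 2.1828·q_1 − 4.4724·q_2 = (-0.6333, 2.6000, 3.2667, 0.6333).
‖u_3‖ = 4.2701, so q_3 = (-0.1483, 0.6089, 0.7650, 0.1483).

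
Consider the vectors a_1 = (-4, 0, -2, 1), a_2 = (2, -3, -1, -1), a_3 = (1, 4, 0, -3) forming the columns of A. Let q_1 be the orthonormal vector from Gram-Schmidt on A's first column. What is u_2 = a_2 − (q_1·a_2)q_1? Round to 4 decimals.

u_2 = (0.6667, -3.0000, -1.6667, -0.6667)

q_1 = a_1/‖a_1‖ = (-4, 0, -2, 1)/4.5826 = (-0.8729, 0.0000, -0.4364, 0.2182).
r_{12} = q_1·a_2 = -1.5275.
u_2 = a_2 + 1.5275·q_1 = (0.6667, -3.0000, -1.6667, -0.6667).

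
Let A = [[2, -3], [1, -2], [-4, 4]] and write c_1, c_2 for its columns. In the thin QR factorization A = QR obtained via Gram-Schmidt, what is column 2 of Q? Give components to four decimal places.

q_2 = (-0.5698, -0.6838, -0.4558)

q_1 = c_1/‖c_1‖ = (2, 1, -4)/4.5826 = (0.4364, 0.2182, -0.8729).
r_{12} = q_1·c_2 = -5.2372.
u_2 = c_2 + 5.2372·q_1 = (-0.7143, -0.8571, -0.5714).
‖u_2‖ = 1.2536, so q_2 = (-0.5698, -0.6838, -0.4558).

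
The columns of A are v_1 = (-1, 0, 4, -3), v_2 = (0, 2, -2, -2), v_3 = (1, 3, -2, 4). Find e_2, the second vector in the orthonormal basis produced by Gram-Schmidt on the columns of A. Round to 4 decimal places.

e_1 = v_1/‖v_1‖ = (-1, 0, 4, -3)/5.0990 = (-0.1961, 0.0000, 0.7845, -0.5883).
r_{12} = e_1·v_2 = -0.3922.
u_2 = v_2 + 0.3922·e_1 = (-0.0769, 2.0000, -1.6923, -2.2308).
‖u_2‖ = 3.4418, so e_2 = (-0.0223, 0.5811, -0.4917, -0.6481).

e_2 = (-0.0223, 0.5811, -0.4917, -0.6481)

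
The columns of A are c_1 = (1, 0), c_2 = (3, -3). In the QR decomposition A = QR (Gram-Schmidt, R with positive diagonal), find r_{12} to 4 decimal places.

c_1 = (1, 0); ‖c_1‖ = 1.0000, so q_1 = (1.0000, 0.0000).
r_{12} = q_1·c_2 = 3.0000.

r_{12} = 3.0000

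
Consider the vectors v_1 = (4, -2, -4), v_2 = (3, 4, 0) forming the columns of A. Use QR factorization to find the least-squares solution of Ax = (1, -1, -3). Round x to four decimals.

x = (0.5136, -0.1222)

q_1 = v_1/‖v_1‖ = (4, -2, -4)/6.0000 = (0.6667, -0.3333, -0.6667).
r_{12} = q_1·v_2 = 0.6667.
u_2 = v_2 − 0.6667·q_1 = (2.5556, 4.2222, 0.4444).
‖u_2‖ = 4.9554, so q_2 = (0.5157, 0.8521, 0.0897).
Qᵀb = (3.0000, -0.6054).
Back-substitute: x_2 = -0.6054/4.9554 = -0.1222.
x_1 = (3.0000 − 0.6667·(-0.1222))/6.0000 = 0.5136.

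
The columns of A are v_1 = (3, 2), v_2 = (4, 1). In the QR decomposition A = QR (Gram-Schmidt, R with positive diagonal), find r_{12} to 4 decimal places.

e_1 = v_1/‖v_1‖ = (3, 2)/3.6056 = (0.8321, 0.5547).
r_{12} = e_1·v_2 = 3.8829.

r_{12} = 3.8829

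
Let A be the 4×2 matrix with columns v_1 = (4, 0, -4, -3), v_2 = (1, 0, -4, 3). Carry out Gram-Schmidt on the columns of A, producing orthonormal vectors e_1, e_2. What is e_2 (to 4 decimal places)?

v_1 = (4, 0, -4, -3); ‖v_1‖ = 6.4031, so e_1 = (0.6247, 0.0000, -0.6247, -0.4685).
e_1·v_2 = 0.6247·1 + 0.0000·0 + (-0.6247)·(-4) + (-0.4685)·3 = 1.7179.
u_2 = v_2 − 1.7179·e_1 = (-0.0732, 0.0000, -2.9268, 3.8049).
‖u_2‖ = 4.8009, so e_2 = (-0.0152, 0.0000, -0.6096, 0.7925).

e_2 = (-0.0152, 0.0000, -0.6096, 0.7925)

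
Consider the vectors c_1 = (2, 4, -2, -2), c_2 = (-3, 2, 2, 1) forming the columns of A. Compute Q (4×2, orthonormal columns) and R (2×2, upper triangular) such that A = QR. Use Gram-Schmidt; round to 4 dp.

Q = [[0.3780, -0.6502], [0.7559, 0.6159], [-0.3780, 0.4106], [-0.3780, 0.1711]], R = [[5.2915, -0.7559], [0.0000, 4.1748]]

c_1 = (2, 4, -2, -2); ‖c_1‖ = 5.2915, so e_1 = (0.3780, 0.7559, -0.3780, -0.3780).
e_1·c_2 = 0.3780·(-3) + 0.7559·2 + (-0.3780)·2 + (-0.3780)·1 = -0.7559.
u_2 = c_2 + 0.7559·e_1 = (-2.7143, 2.5714, 1.7143, 0.7143).
‖u_2‖ = 4.1748, so e_2 = (-0.6502, 0.6159, 0.4106, 0.1711).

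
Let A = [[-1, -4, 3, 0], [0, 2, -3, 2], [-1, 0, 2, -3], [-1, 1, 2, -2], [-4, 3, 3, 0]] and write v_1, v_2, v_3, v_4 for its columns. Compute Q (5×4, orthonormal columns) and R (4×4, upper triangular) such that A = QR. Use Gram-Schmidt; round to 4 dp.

Q = [[-0.2294, -0.8818, -0.3175, -0.0246], [0.0000, 0.3942, -0.7140, -0.3916], [-0.2294, -0.0934, 0.2868, -0.8905], [-0.2294, 0.1037, 0.5394, -0.0052], [-0.9177, 0.2179, -0.1272, 0.2301]], R = [[4.3589, -2.0647, -4.3589, 1.1471], [0.0000, 5.0731, -3.1539, 0.8611], [0.0000, 0.0000, 2.4603, -3.3671], [0.0000, 0.0000, 0.0000, 1.8987]]

v_1 = (-1, 0, -1, -1, -4); ‖v_1‖ = 4.3589, so e_1 = (-0.2294, 0.0000, -0.2294, -0.2294, -0.9177).
e_1·v_2 = (-0.2294)·(-4) + 0.0000·2 + (-0.2294)·0 + (-0.2294)·1 + (-0.9177)·3 = -2.0647.
u_2 = v_2 + 2.0647·e_1 = (-4.4737, 2.0000, -0.4737, 0.5263, 1.1053).
‖u_2‖ = 5.0731, so e_2 = (-0.8818, 0.3942, -0.0934, 0.1037, 0.2179).
e_1·v_3 = (-0.2294)·3 + 0.0000·(-3) + (-0.2294)·2 + (-0.2294)·2 + (-0.9177)·3 = -4.3589; e_2·v_3 = (-0.8818)·3 + 0.3942·(-3) + (-0.0934)·2 + 0.1037·2 + 0.2179·3 = -3.1539.
u_3 = v_3 + 4.3589·e_1 + 3.1539·e_2 = (-0.7812, -1.7566, 0.7055, 1.3272, -0.3129).
‖u_3‖ = 2.4603, so e_3 = (-0.3175, -0.7140, 0.2868, 0.5394, -0.1272).
e_1·v_4 = (-0.2294)·0 + 0.0000·2 + (-0.2294)·(-3) + (-0.2294)·(-2) + (-0.9177)·0 = 1.1471; e_2·v_4 = (-0.8818)·0 + 0.3942·2 + (-0.0934)·(-3) + 0.1037·(-2) + 0.2179·0 = 0.8611; e_3·v_4 = (-0.3175)·0 + (-0.7140)·2 + 0.2868·(-3) + 0.5394·(-2) + (-0.1272)·0 = -3.3671.
u_4 = v_4 − 1.1471·e_1 − 0.8611·e_2 + 3.3671·e_3 = (-0.0466, -0.7436, -1.6909, -0.0098, 0.4368).
‖u_4‖ = 1.8987, so e_4 = (-0.0246, -0.3916, -0.8905, -0.0052, 0.2301).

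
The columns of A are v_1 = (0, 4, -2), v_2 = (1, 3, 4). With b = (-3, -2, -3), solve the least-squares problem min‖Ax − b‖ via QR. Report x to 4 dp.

q_1 = v_1/‖v_1‖ = (0, 4, -2)/4.4721 = (0.0000, 0.8944, -0.4472).
r_{12} = q_1·v_2 = 0.8944.
u_2 = v_2 − 0.8944·q_1 = (1.0000, 2.2000, 4.4000).
‖u_2‖ = 5.0200, so q_2 = (0.1992, 0.4383, 0.8765).
Qᵀb = (-0.4472, -4.1036).
Back-substitute: x_2 = -4.1036/5.0200 = -0.8175.
x_1 = (-0.4472 − 0.8944·(-0.8175))/4.4721 = 0.0635.

x = (0.0635, -0.8175)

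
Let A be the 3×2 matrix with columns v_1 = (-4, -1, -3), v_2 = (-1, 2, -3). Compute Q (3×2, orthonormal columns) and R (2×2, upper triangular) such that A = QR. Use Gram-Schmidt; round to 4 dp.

Q = [[-0.7845, 0.2265], [-0.1961, 0.7926], [-0.5883, -0.5661]], R = [[5.0990, 2.1573], [0.0000, 3.0571]]

e_1 = v_1/‖v_1‖ = (-4, -1, -3)/5.0990 = (-0.7845, -0.1961, -0.5883).
r_{12} = e_1·v_2 = 2.1573.
u_2 = v_2 − 2.1573·e_1 = (0.6923, 2.4231, -1.7308).
‖u_2‖ = 3.0571, so e_2 = (0.2265, 0.7926, -0.5661).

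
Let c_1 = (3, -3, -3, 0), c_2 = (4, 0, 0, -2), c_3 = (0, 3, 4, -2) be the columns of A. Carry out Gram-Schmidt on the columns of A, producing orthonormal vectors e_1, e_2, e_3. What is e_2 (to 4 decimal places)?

c_1 = (3, -3, -3, 0); ‖c_1‖ = 5.1962, so e_1 = (0.5774, -0.5774, -0.5774, 0.0000).
e_1·c_2 = 0.5774·4 + (-0.5774)·0 + (-0.5774)·0 + 0.0000·(-2) = 2.3094.
u_2 = c_2 − 2.3094·e_1 = (2.6667, 1.3333, 1.3333, -2.0000).
‖u_2‖ = 3.8297, so e_2 = (0.6963, 0.3482, 0.3482, -0.5222).

e_2 = (0.6963, 0.3482, 0.3482, -0.5222)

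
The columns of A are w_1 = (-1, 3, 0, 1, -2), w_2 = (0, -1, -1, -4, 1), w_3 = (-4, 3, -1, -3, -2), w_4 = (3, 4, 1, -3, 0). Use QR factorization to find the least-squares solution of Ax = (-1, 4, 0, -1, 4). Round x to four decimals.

q_1 = w_1/‖w_1‖ = (-1, 3, 0, 1, -2)/3.8730 = (-0.2582, 0.7746, 0.0000, 0.2582, -0.5164).
r_{12} = q_1·w_2 = -2.3238.
u_2 = w_2 + 2.3238·q_1 = (-0.6000, 0.8000, -1.0000, -3.4000, -0.2000).
‖u_2‖ = 3.6878, so q_2 = (-0.1627, 0.2169, -0.2712, -0.9220, -0.0542).
r_{13} = q_1·w_3 = 3.6148; r_{23} = q_2·w_3 = 4.4471.
u_3 = w_3 − 3.6148·q_1 − 4.4471·q_2 = (-2.3431, -0.7647, 0.2059, 0.1667, 0.1078).
‖u_3‖ = 2.4813, so q_3 = (-0.9443, -0.3082, 0.0830, 0.0672, 0.0435).
r_{14} = q_1·w_4 = 1.5492; r_{24} = q_2·w_4 = 2.8743; r_{34} = q_3·w_4 = -4.1842.
u_4 = w_4 − 1.5492·q_1 − 2.8743·q_2 + 4.1842·q_3 = (-0.0836, 0.8869, 2.1266, -0.4689, 1.1377).
‖u_4‖ = 2.6135, so q_4 = (-0.0320, 0.3394, 0.8137, -0.1794, 0.4353).
Qᵀb = (1.0328, 1.7354, -0.1818, 3.3102).
Back-substitute: x_4 = 3.3102/2.6135 = 1.2666.
x_3 = (-0.1818 + 4.1842·1.2666)/2.4813 = 2.0626.
x_2 = (1.7354 − 4.4471·2.0626 − 2.8743·1.2666)/3.6878 = -3.0038.
x_1 = (1.0328 + 2.3238·(-3.0038) − 3.6148·2.0626 − 1.5492·1.2666)/3.8730 = -3.9674.

x = (-3.9674, -3.0038, 2.0626, 1.2666)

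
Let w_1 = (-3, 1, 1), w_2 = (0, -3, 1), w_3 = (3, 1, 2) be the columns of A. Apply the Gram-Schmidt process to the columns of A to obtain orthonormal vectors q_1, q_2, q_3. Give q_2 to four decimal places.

q_2 = (-0.1757, -0.9078, 0.3807)

q_1 = w_1/‖w_1‖ = (-3, 1, 1)/3.3166 = (-0.9045, 0.3015, 0.3015).
r_{12} = q_1·w_2 = -0.6030.
u_2 = w_2 + 0.6030·q_1 = (-0.5455, -2.8182, 1.1818).
‖u_2‖ = 3.1042, so q_2 = (-0.1757, -0.9078, 0.3807).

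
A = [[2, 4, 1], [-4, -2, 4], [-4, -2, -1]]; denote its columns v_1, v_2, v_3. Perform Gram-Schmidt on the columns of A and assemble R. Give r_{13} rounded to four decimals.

r_{13} = -1.6667

e_1 = v_1/‖v_1‖ = (2, -4, -4)/6.0000 = (0.3333, -0.6667, -0.6667).
r_{13} = e_1·v_3 = -1.6667.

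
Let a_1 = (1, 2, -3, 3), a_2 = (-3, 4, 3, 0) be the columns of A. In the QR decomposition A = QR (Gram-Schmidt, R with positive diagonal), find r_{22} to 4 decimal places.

r_{22} = 5.7710

a_1 = (1, 2, -3, 3); ‖a_1‖ = 4.7958, so q_1 = (0.2085, 0.4170, -0.6255, 0.6255).
q_1·a_2 = 0.2085·(-3) + 0.4170·4 + (-0.6255)·3 + 0.6255·0 = -0.8341.
u_2 = a_2 + 0.8341·q_1 = (-2.8261, 4.3478, 2.4783, 0.5217).
r_{22} = ‖u_2‖ = 5.7710.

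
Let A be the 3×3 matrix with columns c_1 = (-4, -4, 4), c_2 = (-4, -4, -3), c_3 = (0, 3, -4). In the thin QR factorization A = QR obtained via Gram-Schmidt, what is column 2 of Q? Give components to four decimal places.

e_2 = (-0.4082, -0.4082, -0.8165)

e_1 = c_1/‖c_1‖ = (-4, -4, 4)/6.9282 = (-0.5774, -0.5774, 0.5774).
r_{12} = e_1·c_2 = 2.8868.
u_2 = c_2 − 2.8868·e_1 = (-2.3333, -2.3333, -4.6667).
‖u_2‖ = 5.7155, so e_2 = (-0.4082, -0.4082, -0.8165).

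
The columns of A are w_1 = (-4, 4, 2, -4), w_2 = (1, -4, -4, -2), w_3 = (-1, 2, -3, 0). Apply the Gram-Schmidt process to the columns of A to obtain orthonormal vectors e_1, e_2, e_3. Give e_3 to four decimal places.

e_1 = w_1/‖w_1‖ = (-4, 4, 2, -4)/7.2111 = (-0.5547, 0.5547, 0.2774, -0.5547).
r_{12} = e_1·w_2 = -2.7735.
u_2 = w_2 + 2.7735·e_1 = (-0.5385, -2.4615, -3.2308, -3.5385).
‖u_2‖ = 5.4137, so e_2 = (-0.0995, -0.4547, -0.5968, -0.6536).
r_{13} = e_1·w_3 = 0.8321; r_{23} = e_2·w_3 = 0.9804.
u_3 = w_3 − 0.8321·e_1 − 0.9804·e_2 = (-0.4409, 1.9843, -2.6457, 1.1024).
‖u_3‖ = 3.5138, so e_3 = (-0.1255, 0.5647, -0.7529, 0.3137).

e_3 = (-0.1255, 0.5647, -0.7529, 0.3137)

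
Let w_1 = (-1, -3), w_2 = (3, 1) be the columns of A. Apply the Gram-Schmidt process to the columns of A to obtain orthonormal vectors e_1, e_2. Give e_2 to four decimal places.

e_2 = (0.9487, -0.3162)

e_1 = w_1/‖w_1‖ = (-1, -3)/3.1623 = (-0.3162, -0.9487).
r_{12} = e_1·w_2 = -1.8974.
u_2 = w_2 + 1.8974·e_1 = (2.4000, -0.8000).
‖u_2‖ = 2.5298, so e_2 = (0.9487, -0.3162).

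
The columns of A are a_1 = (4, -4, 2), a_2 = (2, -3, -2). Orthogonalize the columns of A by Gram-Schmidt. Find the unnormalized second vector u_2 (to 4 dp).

a_1 = (4, -4, 2); ‖a_1‖ = 6.0000, so e_1 = (0.6667, -0.6667, 0.3333).
e_1·a_2 = 0.6667·2 + (-0.6667)·(-3) + 0.3333·(-2) = 2.6667.
u_2 = a_2 − 2.6667·e_1 = (0.2222, -1.2222, -2.8889).

u_2 = (0.2222, -1.2222, -2.8889)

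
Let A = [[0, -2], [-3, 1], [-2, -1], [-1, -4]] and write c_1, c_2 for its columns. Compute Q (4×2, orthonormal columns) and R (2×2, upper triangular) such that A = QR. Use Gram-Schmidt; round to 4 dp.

Q = [[0.0000, -0.4328], [-0.8018, 0.3555], [-0.5345, -0.1236], [-0.2673, -0.8192]], R = [[3.7417, 0.8018], [0.0000, 4.6214]]

c_1 = (0, -3, -2, -1); ‖c_1‖ = 3.7417, so q_1 = (0.0000, -0.8018, -0.5345, -0.2673).
q_1·c_2 = 0.0000·(-2) + (-0.8018)·1 + (-0.5345)·(-1) + (-0.2673)·(-4) = 0.8018.
u_2 = c_2 − 0.8018·q_1 = (-2.0000, 1.6429, -0.5714, -3.7857).
‖u_2‖ = 4.6214, so q_2 = (-0.4328, 0.3555, -0.1236, -0.8192).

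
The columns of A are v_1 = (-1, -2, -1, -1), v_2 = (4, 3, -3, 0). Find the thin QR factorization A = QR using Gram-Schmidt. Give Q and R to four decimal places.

Q = [[-0.3780, 0.5774], [-0.7559, 0.1925], [-0.3780, -0.7698], [-0.3780, -0.1925]], R = [[2.6458, -2.6458], [0.0000, 5.1962]]

e_1 = v_1/‖v_1‖ = (-1, -2, -1, -1)/2.6458 = (-0.3780, -0.7559, -0.3780, -0.3780).
r_{12} = e_1·v_2 = -2.6458.
u_2 = v_2 + 2.6458·e_1 = (3.0000, 1.0000, -4.0000, -1.0000).
‖u_2‖ = 5.1962, so e_2 = (0.5774, 0.1925, -0.7698, -0.1925).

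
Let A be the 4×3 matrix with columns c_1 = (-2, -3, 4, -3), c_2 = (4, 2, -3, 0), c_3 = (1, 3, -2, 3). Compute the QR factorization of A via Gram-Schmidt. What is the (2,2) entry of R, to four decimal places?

r_{22} = 3.3482

c_1 = (-2, -3, 4, -3); ‖c_1‖ = 6.1644, so q_1 = (-0.3244, -0.4867, 0.6489, -0.4867).
q_1·c_2 = (-0.3244)·4 + (-0.4867)·2 + 0.6489·(-3) + (-0.4867)·0 = -4.2178.
u_2 = c_2 + 4.2178·q_1 = (2.6316, -0.0526, -0.2632, -2.0526).
r_{22} = ‖u_2‖ = 3.3482.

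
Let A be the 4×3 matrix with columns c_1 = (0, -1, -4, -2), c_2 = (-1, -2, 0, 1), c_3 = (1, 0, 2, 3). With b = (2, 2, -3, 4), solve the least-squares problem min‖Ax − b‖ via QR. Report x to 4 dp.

q_1 = c_1/‖c_1‖ = (0, -1, -4, -2)/4.5826 = (0.0000, -0.2182, -0.8729, -0.4364).
r_{12} = q_1·c_2 = 0.0000.
u_2 = c_2 + 0.0000·q_1 = (-1.0000, -2.0000, 0.0000, 1.0000).
‖u_2‖ = 2.4495, so q_2 = (-0.4082, -0.8165, 0.0000, 0.4082).
r_{13} = q_1·c_3 = -3.0551; r_{23} = q_2·c_3 = 0.8165.
u_3 = c_3 + 3.0551·q_1 − 0.8165·q_2 = (1.3333, 0.0000, -0.6667, 1.3333).
‖u_3‖ = 2.0000, so q_3 = (0.6667, 0.0000, -0.3333, 0.6667).
Qᵀb = (0.4364, -0.8165, 5.0000).
Back-substitute: x_3 = 5.0000/2.0000 = 2.5000.
x_2 = (-0.8165 − 0.8165·2.5000)/2.4495 = -1.1667.
x_1 = (0.4364 + 0.0000·(-1.1667) + 3.0551·2.5000)/4.5826 = 1.7619.

x = (1.7619, -1.1667, 2.5000)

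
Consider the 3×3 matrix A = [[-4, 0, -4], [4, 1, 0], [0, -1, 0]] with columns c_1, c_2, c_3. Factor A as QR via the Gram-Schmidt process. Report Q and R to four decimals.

c_1 = (-4, 4, 0); ‖c_1‖ = 5.6569, so q_1 = (-0.7071, 0.7071, 0.0000).
q_1·c_2 = (-0.7071)·0 + 0.7071·1 + 0.0000·(-1) = 0.7071.
u_2 = c_2 − 0.7071·q_1 = (0.5000, 0.5000, -1.0000).
‖u_2‖ = 1.2247, so q_2 = (0.4082, 0.4082, -0.8165).
q_1·c_3 = (-0.7071)·(-4) + 0.7071·0 + 0.0000·0 = 2.8284; q_2·c_3 = 0.4082·(-4) + 0.4082·0 + (-0.8165)·0 = -1.6330.
u_3 = c_3 − 2.8284·q_1 + 1.6330·q_2 = (-1.3333, -1.3333, -1.3333).
‖u_3‖ = 2.3094, so q_3 = (-0.5774, -0.5774, -0.5774).

Q = [[-0.7071, 0.4082, -0.5774], [0.7071, 0.4082, -0.5774], [0.0000, -0.8165, -0.5774]], R = [[5.6569, 0.7071, 2.8284], [0.0000, 1.2247, -1.6330], [0.0000, 0.0000, 2.3094]]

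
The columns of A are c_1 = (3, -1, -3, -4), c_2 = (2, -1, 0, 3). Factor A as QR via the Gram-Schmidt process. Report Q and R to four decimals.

Q = [[0.5071, 0.6663], [-0.1690, -0.3135], [-0.5071, -0.1176], [-0.6761, 0.6663]], R = [[5.9161, -0.8452], [0.0000, 3.6450]]

e_1 = c_1/‖c_1‖ = (3, -1, -3, -4)/5.9161 = (0.5071, -0.1690, -0.5071, -0.6761).
r_{12} = e_1·c_2 = -0.8452.
u_2 = c_2 + 0.8452·e_1 = (2.4286, -1.1429, -0.4286, 2.4286).
‖u_2‖ = 3.6450, so e_2 = (0.6663, -0.3135, -0.1176, 0.6663).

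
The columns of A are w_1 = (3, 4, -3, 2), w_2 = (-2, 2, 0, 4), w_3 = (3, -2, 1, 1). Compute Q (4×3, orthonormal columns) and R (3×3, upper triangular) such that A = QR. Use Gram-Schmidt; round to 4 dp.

w_1 = (3, 4, -3, 2); ‖w_1‖ = 6.1644, so q_1 = (0.4867, 0.6489, -0.4867, 0.3244).
q_1·w_2 = 0.4867·(-2) + 0.6489·2 + (-0.4867)·0 + 0.3244·4 = 1.6222.
u_2 = w_2 − 1.6222·q_1 = (-2.7895, 0.9474, 0.7895, 3.4737).
‖u_2‖ = 4.6226, so q_2 = (-0.6034, 0.2049, 0.1708, 0.7515).
q_1·w_3 = 0.4867·3 + 0.6489·(-2) + (-0.4867)·1 + 0.3244·1 = 0.0000; q_2·w_3 = (-0.6034)·3 + 0.2049·(-2) + 0.1708·1 + 0.7515·1 = -1.2980.
u_3 = w_3 + 0.0000·q_1 + 1.2980·q_2 = (2.2167, -1.7340, 1.2217, 1.9754).
‖u_3‖ = 3.6490, so q_3 = (0.6075, -0.4752, 0.3348, 0.5413).

Q = [[0.4867, -0.6034, 0.6075], [0.6489, 0.2049, -0.4752], [-0.4867, 0.1708, 0.3348], [0.3244, 0.7515, 0.5413]], R = [[6.1644, 1.6222, 0.0000], [0.0000, 4.6226, -1.2980], [0.0000, 0.0000, 3.6490]]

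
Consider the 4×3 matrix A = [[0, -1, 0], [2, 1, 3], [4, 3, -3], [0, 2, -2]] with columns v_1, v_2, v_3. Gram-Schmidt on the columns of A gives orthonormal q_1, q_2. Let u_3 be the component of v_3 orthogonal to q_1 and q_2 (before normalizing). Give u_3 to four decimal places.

v_1 = (0, 2, 4, 0); ‖v_1‖ = 4.4721, so q_1 = (0.0000, 0.4472, 0.8944, 0.0000).
q_1·v_2 = 0.0000·(-1) + 0.4472·1 + 0.8944·3 + 0.0000·2 = 3.1305.
u_2 = v_2 − 3.1305·q_1 = (-1.0000, -0.4000, 0.2000, 2.0000).
‖u_2‖ = 2.2804, so q_2 = (-0.4385, -0.1754, 0.0877, 0.8771).
q_1·v_3 = 0.0000·0 + 0.4472·3 + 0.8944·(-3) + 0.0000·(-2) = -1.3416; q_2·v_3 = (-0.4385)·0 + (-0.1754)·3 + 0.0877·(-3) + 0.8771·(-2) = -2.5435.
u_3 = v_3 + 1.3416·q_1 + 2.5435·q_2 = (-1.1154, 3.1538, -1.5769, 0.2308).

u_3 = (-1.1154, 3.1538, -1.5769, 0.2308)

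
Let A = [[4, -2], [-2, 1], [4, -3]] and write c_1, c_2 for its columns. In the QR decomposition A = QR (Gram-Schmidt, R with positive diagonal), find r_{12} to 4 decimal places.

r_{12} = -3.6667

e_1 = c_1/‖c_1‖ = (4, -2, 4)/6.0000 = (0.6667, -0.3333, 0.6667).
r_{12} = e_1·c_2 = -3.6667.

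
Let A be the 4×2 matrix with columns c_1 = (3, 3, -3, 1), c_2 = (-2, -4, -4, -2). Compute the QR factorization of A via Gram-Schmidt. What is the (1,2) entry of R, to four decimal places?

q_1 = c_1/‖c_1‖ = (3, 3, -3, 1)/5.2915 = (0.5669, 0.5669, -0.5669, 0.1890).
r_{12} = q_1·c_2 = -1.5119.

r_{12} = -1.5119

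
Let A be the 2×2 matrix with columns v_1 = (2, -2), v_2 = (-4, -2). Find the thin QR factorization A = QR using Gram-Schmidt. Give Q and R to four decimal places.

e_1 = v_1/‖v_1‖ = (2, -2)/2.8284 = (0.7071, -0.7071).
r_{12} = e_1·v_2 = -1.4142.
u_2 = v_2 + 1.4142·e_1 = (-3.0000, -3.0000).
‖u_2‖ = 4.2426, so e_2 = (-0.7071, -0.7071).

Q = [[0.7071, -0.7071], [-0.7071, -0.7071]], R = [[2.8284, -1.4142], [0.0000, 4.2426]]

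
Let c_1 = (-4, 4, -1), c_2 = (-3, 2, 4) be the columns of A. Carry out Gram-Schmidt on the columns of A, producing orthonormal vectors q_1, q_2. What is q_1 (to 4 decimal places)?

c_1 = (-4, 4, -1); ‖c_1‖ = 5.7446, so q_1 = (-0.6963, 0.6963, -0.1741).

q_1 = (-0.6963, 0.6963, -0.1741)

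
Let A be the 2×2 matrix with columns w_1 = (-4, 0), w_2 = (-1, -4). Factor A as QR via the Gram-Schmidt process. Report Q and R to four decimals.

e_1 = w_1/‖w_1‖ = (-4, 0)/4.0000 = (-1.0000, 0.0000).
r_{12} = e_1·w_2 = 1.0000.
u_2 = w_2 − 1.0000·e_1 = (0.0000, -4.0000).
‖u_2‖ = 4.0000, so e_2 = (0.0000, -1.0000).

Q = [[-1.0000, 0.0000], [0.0000, -1.0000]], R = [[4.0000, 1.0000], [0.0000, 4.0000]]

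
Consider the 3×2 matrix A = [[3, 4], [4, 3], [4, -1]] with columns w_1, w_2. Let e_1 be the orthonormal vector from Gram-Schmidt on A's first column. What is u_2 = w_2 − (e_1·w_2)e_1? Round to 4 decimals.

w_1 = (3, 4, 4); ‖w_1‖ = 6.4031, so e_1 = (0.4685, 0.6247, 0.6247).
e_1·w_2 = 0.4685·4 + 0.6247·3 + 0.6247·(-1) = 3.1235.
u_2 = w_2 − 3.1235·e_1 = (2.5366, 1.0488, -2.9512).

u_2 = (2.5366, 1.0488, -2.9512)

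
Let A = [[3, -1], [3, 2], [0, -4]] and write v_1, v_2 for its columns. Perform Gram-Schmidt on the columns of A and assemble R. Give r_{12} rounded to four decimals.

r_{12} = 0.7071

v_1 = (3, 3, 0); ‖v_1‖ = 4.2426, so e_1 = (0.7071, 0.7071, 0.0000).
r_{12} = e_1·v_2 = 0.7071.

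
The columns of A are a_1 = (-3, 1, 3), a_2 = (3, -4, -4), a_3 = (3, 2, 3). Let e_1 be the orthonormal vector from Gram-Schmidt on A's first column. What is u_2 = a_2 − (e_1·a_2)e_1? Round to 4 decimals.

u_2 = (-0.9474, -2.6842, -0.0526)

a_1 = (-3, 1, 3); ‖a_1‖ = 4.3589, so e_1 = (-0.6882, 0.2294, 0.6882).
e_1·a_2 = (-0.6882)·3 + 0.2294·(-4) + 0.6882·(-4) = -5.7354.
u_2 = a_2 + 5.7354·e_1 = (-0.9474, -2.6842, -0.0526).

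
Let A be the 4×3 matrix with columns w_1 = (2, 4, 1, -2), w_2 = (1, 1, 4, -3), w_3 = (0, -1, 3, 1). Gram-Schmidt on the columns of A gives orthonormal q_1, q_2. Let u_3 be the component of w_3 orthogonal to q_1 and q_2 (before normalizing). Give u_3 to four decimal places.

w_1 = (2, 4, 1, -2); ‖w_1‖ = 5.0000, so q_1 = (0.4000, 0.8000, 0.2000, -0.4000).
q_1·w_2 = 0.4000·1 + 0.8000·1 + 0.2000·4 + (-0.4000)·(-3) = 3.2000.
u_2 = w_2 − 3.2000·q_1 = (-0.2800, -1.5600, 3.3600, -1.7200).
‖u_2‖ = 4.0939, so q_2 = (-0.0684, -0.3811, 0.8207, -0.4201).
q_1·w_3 = 0.4000·0 + 0.8000·(-1) + 0.2000·3 + (-0.4000)·1 = -0.6000; q_2·w_3 = (-0.0684)·0 + (-0.3811)·(-1) + 0.8207·3 + (-0.4201)·1 = 2.4231.
u_3 = w_3 + 0.6000·q_1 − 2.4231·q_2 = (0.4057, 0.4033, 1.1313, 1.7780).

u_3 = (0.4057, 0.4033, 1.1313, 1.7780)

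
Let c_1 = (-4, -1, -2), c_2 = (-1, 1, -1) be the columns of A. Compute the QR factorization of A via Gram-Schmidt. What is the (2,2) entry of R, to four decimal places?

r_{22} = 1.3452

c_1 = (-4, -1, -2); ‖c_1‖ = 4.5826, so e_1 = (-0.8729, -0.2182, -0.4364).
e_1·c_2 = (-0.8729)·(-1) + (-0.2182)·1 + (-0.4364)·(-1) = 1.0911.
u_2 = c_2 − 1.0911·e_1 = (-0.0476, 1.2381, -0.5238).
r_{22} = ‖u_2‖ = 1.3452.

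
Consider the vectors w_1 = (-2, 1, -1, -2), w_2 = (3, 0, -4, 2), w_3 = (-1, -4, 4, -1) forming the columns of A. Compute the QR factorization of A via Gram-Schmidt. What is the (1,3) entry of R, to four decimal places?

w_1 = (-2, 1, -1, -2); ‖w_1‖ = 3.1623, so e_1 = (-0.6325, 0.3162, -0.3162, -0.6325).
r_{13} = e_1·w_3 = -1.2649.

r_{13} = -1.2649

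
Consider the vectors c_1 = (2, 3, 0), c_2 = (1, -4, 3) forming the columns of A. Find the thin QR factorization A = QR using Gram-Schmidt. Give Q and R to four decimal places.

Q = [[0.5547, 0.5933], [0.8321, -0.3955], [0.0000, 0.7011]], R = [[3.6056, -2.7735], [0.0000, 4.2787]]

q_1 = c_1/‖c_1‖ = (2, 3, 0)/3.6056 = (0.5547, 0.8321, 0.0000).
r_{12} = q_1·c_2 = -2.7735.
u_2 = c_2 + 2.7735·q_1 = (2.5385, -1.6923, 3.0000).
‖u_2‖ = 4.2787, so q_2 = (0.5933, -0.3955, 0.7011).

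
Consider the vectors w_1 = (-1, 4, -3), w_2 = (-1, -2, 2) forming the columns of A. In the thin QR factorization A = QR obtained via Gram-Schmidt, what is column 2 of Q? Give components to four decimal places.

w_1 = (-1, 4, -3); ‖w_1‖ = 5.0990, so q_1 = (-0.1961, 0.7845, -0.5883).
q_1·w_2 = (-0.1961)·(-1) + 0.7845·(-2) + (-0.5883)·2 = -2.5495.
u_2 = w_2 + 2.5495·q_1 = (-1.5000, 0.0000, 0.5000).
‖u_2‖ = 1.5811, so q_2 = (-0.9487, 0.0000, 0.3162).

q_2 = (-0.9487, 0.0000, 0.3162)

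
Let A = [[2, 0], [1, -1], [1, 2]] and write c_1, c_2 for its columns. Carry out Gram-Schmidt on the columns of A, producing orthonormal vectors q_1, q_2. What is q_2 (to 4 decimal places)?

q_1 = c_1/‖c_1‖ = (2, 1, 1)/2.4495 = (0.8165, 0.4082, 0.4082).
r_{12} = q_1·c_2 = 0.4082.
u_2 = c_2 − 0.4082·q_1 = (-0.3333, -1.1667, 1.8333).
‖u_2‖ = 2.1985, so q_2 = (-0.1516, -0.5307, 0.8339).

q_2 = (-0.1516, -0.5307, 0.8339)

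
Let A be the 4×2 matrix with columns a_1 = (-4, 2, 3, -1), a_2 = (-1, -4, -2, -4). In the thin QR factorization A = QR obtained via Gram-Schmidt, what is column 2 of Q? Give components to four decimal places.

a_1 = (-4, 2, 3, -1); ‖a_1‖ = 5.4772, so q_1 = (-0.7303, 0.3651, 0.5477, -0.1826).
q_1·a_2 = (-0.7303)·(-1) + 0.3651·(-4) + 0.5477·(-2) + (-0.1826)·(-4) = -1.0954.
u_2 = a_2 + 1.0954·q_1 = (-1.8000, -3.6000, -1.4000, -4.2000).
‖u_2‖ = 5.9833, so q_2 = (-0.3008, -0.6017, -0.2340, -0.7020).

q_2 = (-0.3008, -0.6017, -0.2340, -0.7020)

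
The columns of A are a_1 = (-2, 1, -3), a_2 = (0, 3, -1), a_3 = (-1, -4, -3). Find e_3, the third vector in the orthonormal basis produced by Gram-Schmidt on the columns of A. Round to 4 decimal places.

e_3 = (0.7845, -0.1961, -0.5883)

e_1 = a_1/‖a_1‖ = (-2, 1, -3)/3.7417 = (-0.5345, 0.2673, -0.8018).
r_{12} = e_1·a_2 = 1.6036.
u_2 = a_2 − 1.6036·e_1 = (0.8571, 2.5714, 0.2857).
‖u_2‖ = 2.7255, so e_2 = (0.3145, 0.9435, 0.1048).
r_{13} = e_1·a_3 = 1.8708; r_{23} = e_2·a_3 = -4.4028.
u_3 = a_3 − 1.8708·e_1 + 4.4028·e_2 = (1.3846, -0.3462, -1.0385).
‖u_3‖ = 1.7650, so e_3 = (0.7845, -0.1961, -0.5883).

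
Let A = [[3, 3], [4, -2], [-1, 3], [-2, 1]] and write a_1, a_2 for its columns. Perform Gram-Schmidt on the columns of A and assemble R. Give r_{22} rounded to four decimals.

a_1 = (3, 4, -1, -2); ‖a_1‖ = 5.4772, so e_1 = (0.5477, 0.7303, -0.1826, -0.3651).
e_1·a_2 = 0.5477·3 + 0.7303·(-2) + (-0.1826)·3 + (-0.3651)·1 = -0.7303.
u_2 = a_2 + 0.7303·e_1 = (3.4000, -1.4667, 2.8667, 0.7333).
r_{22} = ‖u_2‖ = 4.7399.

r_{22} = 4.7399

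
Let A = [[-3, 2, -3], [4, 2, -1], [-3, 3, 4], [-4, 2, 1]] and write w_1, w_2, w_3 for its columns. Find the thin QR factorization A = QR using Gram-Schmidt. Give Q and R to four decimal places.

w_1 = (-3, 4, -3, -4); ‖w_1‖ = 7.0711, so q_1 = (-0.4243, 0.5657, -0.4243, -0.5657).
q_1·w_2 = (-0.4243)·2 + 0.5657·2 + (-0.4243)·3 + (-0.5657)·2 = -2.1213.
u_2 = w_2 + 2.1213·q_1 = (1.1000, 3.2000, 2.1000, 0.8000).
‖u_2‖ = 4.0620, so q_2 = (0.2708, 0.7878, 0.5170, 0.1969).
q_1·w_3 = (-0.4243)·(-3) + 0.5657·(-1) + (-0.4243)·4 + (-0.5657)·1 = -1.5556; q_2·w_3 = 0.2708·(-3) + 0.7878·(-1) + 0.5170·4 + 0.1969·1 = 0.6647.
u_3 = w_3 + 1.5556·q_1 − 0.6647·q_2 = (-3.8400, -0.6436, 2.9964, -0.0109).
‖u_3‖ = 4.9131, so q_3 = (-0.7816, -0.1310, 0.6099, -0.0022).

Q = [[-0.4243, 0.2708, -0.7816], [0.5657, 0.7878, -0.1310], [-0.4243, 0.5170, 0.6099], [-0.5657, 0.1969, -0.0022]], R = [[7.0711, -2.1213, -1.5556], [0.0000, 4.0620, 0.6647], [0.0000, 0.0000, 4.9131]]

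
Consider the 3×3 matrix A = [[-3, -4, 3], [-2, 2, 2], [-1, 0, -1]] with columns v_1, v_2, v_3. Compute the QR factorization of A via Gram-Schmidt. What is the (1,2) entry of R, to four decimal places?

r_{12} = 2.1381

e_1 = v_1/‖v_1‖ = (-3, -2, -1)/3.7417 = (-0.8018, -0.5345, -0.2673).
r_{12} = e_1·v_2 = 2.1381.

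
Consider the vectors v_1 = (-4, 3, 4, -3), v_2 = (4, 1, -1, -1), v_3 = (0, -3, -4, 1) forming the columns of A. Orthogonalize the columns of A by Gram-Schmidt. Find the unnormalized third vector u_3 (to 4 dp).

u_3 = (-0.7427, -0.3634, -1.6976, -1.6366)

v_1 = (-4, 3, 4, -3); ‖v_1‖ = 7.0711, so e_1 = (-0.5657, 0.4243, 0.5657, -0.4243).
e_1·v_2 = (-0.5657)·4 + 0.4243·1 + 0.5657·(-1) + (-0.4243)·(-1) = -1.9799.
u_2 = v_2 + 1.9799·e_1 = (2.8800, 1.8400, 0.1200, -1.8400).
‖u_2‖ = 3.8833, so e_2 = (0.7416, 0.4738, 0.0309, -0.4738).
e_1·v_3 = (-0.5657)·0 + 0.4243·(-3) + 0.5657·(-4) + (-0.4243)·1 = -3.9598; e_2·v_3 = 0.7416·0 + 0.4738·(-3) + 0.0309·(-4) + (-0.4738)·1 = -2.0189.
u_3 = v_3 + 3.9598·e_1 + 2.0189·e_2 = (-0.7427, -0.3634, -1.6976, -1.6366).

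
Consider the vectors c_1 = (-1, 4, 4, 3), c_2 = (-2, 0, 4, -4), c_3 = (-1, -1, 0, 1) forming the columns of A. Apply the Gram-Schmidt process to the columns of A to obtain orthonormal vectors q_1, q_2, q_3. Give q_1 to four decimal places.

q_1 = (-0.1543, 0.6172, 0.6172, 0.4629)

c_1 = (-1, 4, 4, 3); ‖c_1‖ = 6.4807, so q_1 = (-0.1543, 0.6172, 0.6172, 0.4629).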